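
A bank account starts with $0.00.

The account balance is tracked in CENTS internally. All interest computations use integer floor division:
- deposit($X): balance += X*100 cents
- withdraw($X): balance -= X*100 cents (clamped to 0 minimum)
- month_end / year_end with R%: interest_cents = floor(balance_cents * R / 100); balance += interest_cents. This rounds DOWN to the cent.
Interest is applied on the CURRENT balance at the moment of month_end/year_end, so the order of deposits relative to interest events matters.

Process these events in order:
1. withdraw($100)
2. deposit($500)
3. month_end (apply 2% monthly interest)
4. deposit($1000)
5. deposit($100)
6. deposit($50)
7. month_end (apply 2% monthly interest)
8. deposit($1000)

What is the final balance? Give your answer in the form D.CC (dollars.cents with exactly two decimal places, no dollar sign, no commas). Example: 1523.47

After 1 (withdraw($100)): balance=$0.00 total_interest=$0.00
After 2 (deposit($500)): balance=$500.00 total_interest=$0.00
After 3 (month_end (apply 2% monthly interest)): balance=$510.00 total_interest=$10.00
After 4 (deposit($1000)): balance=$1510.00 total_interest=$10.00
After 5 (deposit($100)): balance=$1610.00 total_interest=$10.00
After 6 (deposit($50)): balance=$1660.00 total_interest=$10.00
After 7 (month_end (apply 2% monthly interest)): balance=$1693.20 total_interest=$43.20
After 8 (deposit($1000)): balance=$2693.20 total_interest=$43.20

Answer: 2693.20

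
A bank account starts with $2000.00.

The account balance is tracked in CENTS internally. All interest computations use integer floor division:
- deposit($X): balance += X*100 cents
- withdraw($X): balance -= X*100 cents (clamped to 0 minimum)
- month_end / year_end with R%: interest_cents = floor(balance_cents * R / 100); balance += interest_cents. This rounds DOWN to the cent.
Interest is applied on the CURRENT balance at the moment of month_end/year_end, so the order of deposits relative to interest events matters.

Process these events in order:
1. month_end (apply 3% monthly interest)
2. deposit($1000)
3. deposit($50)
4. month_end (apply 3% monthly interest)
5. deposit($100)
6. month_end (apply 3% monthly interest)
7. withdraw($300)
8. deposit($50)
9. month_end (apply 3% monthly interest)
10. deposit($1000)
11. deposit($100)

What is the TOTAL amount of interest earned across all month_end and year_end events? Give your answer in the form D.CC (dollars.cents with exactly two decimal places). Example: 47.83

After 1 (month_end (apply 3% monthly interest)): balance=$2060.00 total_interest=$60.00
After 2 (deposit($1000)): balance=$3060.00 total_interest=$60.00
After 3 (deposit($50)): balance=$3110.00 total_interest=$60.00
After 4 (month_end (apply 3% monthly interest)): balance=$3203.30 total_interest=$153.30
After 5 (deposit($100)): balance=$3303.30 total_interest=$153.30
After 6 (month_end (apply 3% monthly interest)): balance=$3402.39 total_interest=$252.39
After 7 (withdraw($300)): balance=$3102.39 total_interest=$252.39
After 8 (deposit($50)): balance=$3152.39 total_interest=$252.39
After 9 (month_end (apply 3% monthly interest)): balance=$3246.96 total_interest=$346.96
After 10 (deposit($1000)): balance=$4246.96 total_interest=$346.96
After 11 (deposit($100)): balance=$4346.96 total_interest=$346.96

Answer: 346.96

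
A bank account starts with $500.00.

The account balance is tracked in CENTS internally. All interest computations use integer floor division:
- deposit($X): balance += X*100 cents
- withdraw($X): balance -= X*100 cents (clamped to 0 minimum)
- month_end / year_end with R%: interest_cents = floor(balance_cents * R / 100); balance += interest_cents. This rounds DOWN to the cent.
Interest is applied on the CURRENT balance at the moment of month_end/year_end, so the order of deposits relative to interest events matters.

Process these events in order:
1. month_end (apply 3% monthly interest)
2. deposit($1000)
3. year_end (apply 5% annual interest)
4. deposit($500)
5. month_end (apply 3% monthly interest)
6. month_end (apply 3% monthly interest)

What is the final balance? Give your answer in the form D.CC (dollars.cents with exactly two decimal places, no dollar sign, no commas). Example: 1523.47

After 1 (month_end (apply 3% monthly interest)): balance=$515.00 total_interest=$15.00
After 2 (deposit($1000)): balance=$1515.00 total_interest=$15.00
After 3 (year_end (apply 5% annual interest)): balance=$1590.75 total_interest=$90.75
After 4 (deposit($500)): balance=$2090.75 total_interest=$90.75
After 5 (month_end (apply 3% monthly interest)): balance=$2153.47 total_interest=$153.47
After 6 (month_end (apply 3% monthly interest)): balance=$2218.07 total_interest=$218.07

Answer: 2218.07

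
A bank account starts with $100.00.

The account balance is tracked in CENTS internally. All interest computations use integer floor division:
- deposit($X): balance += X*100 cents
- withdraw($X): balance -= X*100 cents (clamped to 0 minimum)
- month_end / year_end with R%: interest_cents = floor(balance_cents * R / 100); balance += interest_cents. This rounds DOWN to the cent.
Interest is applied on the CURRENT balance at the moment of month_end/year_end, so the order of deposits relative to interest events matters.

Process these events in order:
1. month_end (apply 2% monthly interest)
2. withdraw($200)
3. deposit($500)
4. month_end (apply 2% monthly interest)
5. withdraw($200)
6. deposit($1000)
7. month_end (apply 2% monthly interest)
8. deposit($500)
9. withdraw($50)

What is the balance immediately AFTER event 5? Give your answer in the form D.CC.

Answer: 310.00

Derivation:
After 1 (month_end (apply 2% monthly interest)): balance=$102.00 total_interest=$2.00
After 2 (withdraw($200)): balance=$0.00 total_interest=$2.00
After 3 (deposit($500)): balance=$500.00 total_interest=$2.00
After 4 (month_end (apply 2% monthly interest)): balance=$510.00 total_interest=$12.00
After 5 (withdraw($200)): balance=$310.00 total_interest=$12.00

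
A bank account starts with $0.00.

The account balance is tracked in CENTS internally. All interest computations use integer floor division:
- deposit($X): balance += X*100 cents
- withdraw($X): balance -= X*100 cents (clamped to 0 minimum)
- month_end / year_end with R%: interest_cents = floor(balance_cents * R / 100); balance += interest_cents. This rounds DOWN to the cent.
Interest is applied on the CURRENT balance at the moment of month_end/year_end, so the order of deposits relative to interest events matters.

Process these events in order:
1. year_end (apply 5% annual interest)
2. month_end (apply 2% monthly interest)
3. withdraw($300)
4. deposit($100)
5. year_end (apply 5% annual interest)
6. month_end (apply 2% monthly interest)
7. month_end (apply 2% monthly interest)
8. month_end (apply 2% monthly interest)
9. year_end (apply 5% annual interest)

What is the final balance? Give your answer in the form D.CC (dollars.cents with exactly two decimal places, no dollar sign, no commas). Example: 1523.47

After 1 (year_end (apply 5% annual interest)): balance=$0.00 total_interest=$0.00
After 2 (month_end (apply 2% monthly interest)): balance=$0.00 total_interest=$0.00
After 3 (withdraw($300)): balance=$0.00 total_interest=$0.00
After 4 (deposit($100)): balance=$100.00 total_interest=$0.00
After 5 (year_end (apply 5% annual interest)): balance=$105.00 total_interest=$5.00
After 6 (month_end (apply 2% monthly interest)): balance=$107.10 total_interest=$7.10
After 7 (month_end (apply 2% monthly interest)): balance=$109.24 total_interest=$9.24
After 8 (month_end (apply 2% monthly interest)): balance=$111.42 total_interest=$11.42
After 9 (year_end (apply 5% annual interest)): balance=$116.99 total_interest=$16.99

Answer: 116.99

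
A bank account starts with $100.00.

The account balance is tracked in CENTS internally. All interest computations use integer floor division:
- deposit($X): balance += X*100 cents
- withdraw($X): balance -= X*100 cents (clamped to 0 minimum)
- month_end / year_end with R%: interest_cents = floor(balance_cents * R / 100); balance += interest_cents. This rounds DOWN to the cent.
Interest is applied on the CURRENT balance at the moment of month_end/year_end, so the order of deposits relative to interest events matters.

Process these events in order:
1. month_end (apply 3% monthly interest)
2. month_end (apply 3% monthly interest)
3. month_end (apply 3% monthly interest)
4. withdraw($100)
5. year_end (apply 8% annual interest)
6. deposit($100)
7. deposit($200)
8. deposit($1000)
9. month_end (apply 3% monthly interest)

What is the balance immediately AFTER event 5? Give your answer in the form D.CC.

After 1 (month_end (apply 3% monthly interest)): balance=$103.00 total_interest=$3.00
After 2 (month_end (apply 3% monthly interest)): balance=$106.09 total_interest=$6.09
After 3 (month_end (apply 3% monthly interest)): balance=$109.27 total_interest=$9.27
After 4 (withdraw($100)): balance=$9.27 total_interest=$9.27
After 5 (year_end (apply 8% annual interest)): balance=$10.01 total_interest=$10.01

Answer: 10.01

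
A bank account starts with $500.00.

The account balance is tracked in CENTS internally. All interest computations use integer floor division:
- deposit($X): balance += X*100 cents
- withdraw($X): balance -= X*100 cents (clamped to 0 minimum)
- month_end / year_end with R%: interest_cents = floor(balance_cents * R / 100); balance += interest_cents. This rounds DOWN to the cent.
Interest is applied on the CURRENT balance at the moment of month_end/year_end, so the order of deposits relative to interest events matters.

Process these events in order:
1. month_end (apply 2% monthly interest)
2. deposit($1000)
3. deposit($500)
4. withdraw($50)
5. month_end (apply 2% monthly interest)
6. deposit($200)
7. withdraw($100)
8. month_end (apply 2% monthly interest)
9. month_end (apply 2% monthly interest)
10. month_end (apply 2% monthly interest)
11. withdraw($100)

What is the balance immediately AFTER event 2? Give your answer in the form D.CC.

After 1 (month_end (apply 2% monthly interest)): balance=$510.00 total_interest=$10.00
After 2 (deposit($1000)): balance=$1510.00 total_interest=$10.00

Answer: 1510.00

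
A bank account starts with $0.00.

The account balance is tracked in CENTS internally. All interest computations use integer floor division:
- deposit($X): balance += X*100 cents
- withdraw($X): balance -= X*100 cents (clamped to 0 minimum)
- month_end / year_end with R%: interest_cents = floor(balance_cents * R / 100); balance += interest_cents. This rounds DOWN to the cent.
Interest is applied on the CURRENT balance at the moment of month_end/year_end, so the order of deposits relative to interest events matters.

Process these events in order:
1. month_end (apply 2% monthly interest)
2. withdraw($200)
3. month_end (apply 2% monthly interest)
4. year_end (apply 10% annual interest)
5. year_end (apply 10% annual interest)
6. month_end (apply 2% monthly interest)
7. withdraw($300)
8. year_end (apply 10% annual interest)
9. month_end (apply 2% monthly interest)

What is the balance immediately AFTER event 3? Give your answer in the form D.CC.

Answer: 0.00

Derivation:
After 1 (month_end (apply 2% monthly interest)): balance=$0.00 total_interest=$0.00
After 2 (withdraw($200)): balance=$0.00 total_interest=$0.00
After 3 (month_end (apply 2% monthly interest)): balance=$0.00 total_interest=$0.00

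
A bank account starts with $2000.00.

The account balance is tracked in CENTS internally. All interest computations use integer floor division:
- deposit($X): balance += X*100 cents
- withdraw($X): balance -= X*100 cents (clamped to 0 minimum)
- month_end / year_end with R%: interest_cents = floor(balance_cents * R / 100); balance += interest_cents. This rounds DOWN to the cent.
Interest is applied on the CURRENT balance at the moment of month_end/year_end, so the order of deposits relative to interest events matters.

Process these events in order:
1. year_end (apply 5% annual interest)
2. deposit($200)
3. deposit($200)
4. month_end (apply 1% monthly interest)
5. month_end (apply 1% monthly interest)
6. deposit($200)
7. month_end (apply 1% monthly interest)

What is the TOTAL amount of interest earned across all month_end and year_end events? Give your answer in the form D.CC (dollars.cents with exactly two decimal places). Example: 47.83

After 1 (year_end (apply 5% annual interest)): balance=$2100.00 total_interest=$100.00
After 2 (deposit($200)): balance=$2300.00 total_interest=$100.00
After 3 (deposit($200)): balance=$2500.00 total_interest=$100.00
After 4 (month_end (apply 1% monthly interest)): balance=$2525.00 total_interest=$125.00
After 5 (month_end (apply 1% monthly interest)): balance=$2550.25 total_interest=$150.25
After 6 (deposit($200)): balance=$2750.25 total_interest=$150.25
After 7 (month_end (apply 1% monthly interest)): balance=$2777.75 total_interest=$177.75

Answer: 177.75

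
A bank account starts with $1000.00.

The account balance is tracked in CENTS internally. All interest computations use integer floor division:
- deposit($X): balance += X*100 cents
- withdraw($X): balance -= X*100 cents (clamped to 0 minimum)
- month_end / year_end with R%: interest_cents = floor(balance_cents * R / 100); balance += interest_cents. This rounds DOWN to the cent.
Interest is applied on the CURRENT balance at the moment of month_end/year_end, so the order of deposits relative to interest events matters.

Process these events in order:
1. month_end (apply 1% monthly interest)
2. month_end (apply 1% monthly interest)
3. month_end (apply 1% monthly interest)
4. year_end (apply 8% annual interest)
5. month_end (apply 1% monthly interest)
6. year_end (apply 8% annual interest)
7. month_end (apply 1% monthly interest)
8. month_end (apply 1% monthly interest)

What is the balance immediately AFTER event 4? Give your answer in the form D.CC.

After 1 (month_end (apply 1% monthly interest)): balance=$1010.00 total_interest=$10.00
After 2 (month_end (apply 1% monthly interest)): balance=$1020.10 total_interest=$20.10
After 3 (month_end (apply 1% monthly interest)): balance=$1030.30 total_interest=$30.30
After 4 (year_end (apply 8% annual interest)): balance=$1112.72 total_interest=$112.72

Answer: 1112.72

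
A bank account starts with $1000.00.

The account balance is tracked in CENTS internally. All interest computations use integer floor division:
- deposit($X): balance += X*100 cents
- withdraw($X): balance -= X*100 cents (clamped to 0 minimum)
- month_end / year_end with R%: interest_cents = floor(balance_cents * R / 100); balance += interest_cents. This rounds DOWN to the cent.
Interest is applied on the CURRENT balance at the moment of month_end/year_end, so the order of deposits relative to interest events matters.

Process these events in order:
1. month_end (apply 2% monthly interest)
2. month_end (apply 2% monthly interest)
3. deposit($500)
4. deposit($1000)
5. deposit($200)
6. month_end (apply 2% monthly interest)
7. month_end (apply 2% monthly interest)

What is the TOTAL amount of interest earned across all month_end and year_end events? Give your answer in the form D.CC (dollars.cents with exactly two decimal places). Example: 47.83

After 1 (month_end (apply 2% monthly interest)): balance=$1020.00 total_interest=$20.00
After 2 (month_end (apply 2% monthly interest)): balance=$1040.40 total_interest=$40.40
After 3 (deposit($500)): balance=$1540.40 total_interest=$40.40
After 4 (deposit($1000)): balance=$2540.40 total_interest=$40.40
After 5 (deposit($200)): balance=$2740.40 total_interest=$40.40
After 6 (month_end (apply 2% monthly interest)): balance=$2795.20 total_interest=$95.20
After 7 (month_end (apply 2% monthly interest)): balance=$2851.10 total_interest=$151.10

Answer: 151.10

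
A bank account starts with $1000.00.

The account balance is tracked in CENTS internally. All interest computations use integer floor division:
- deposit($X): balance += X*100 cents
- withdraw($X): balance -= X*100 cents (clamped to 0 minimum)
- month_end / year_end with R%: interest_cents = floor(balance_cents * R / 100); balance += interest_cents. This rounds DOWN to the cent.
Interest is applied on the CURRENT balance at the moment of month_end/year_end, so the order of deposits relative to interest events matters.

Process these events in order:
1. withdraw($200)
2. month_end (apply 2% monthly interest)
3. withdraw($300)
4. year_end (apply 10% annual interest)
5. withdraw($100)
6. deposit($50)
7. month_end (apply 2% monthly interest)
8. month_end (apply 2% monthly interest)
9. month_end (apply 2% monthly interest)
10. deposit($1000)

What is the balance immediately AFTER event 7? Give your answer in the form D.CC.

After 1 (withdraw($200)): balance=$800.00 total_interest=$0.00
After 2 (month_end (apply 2% monthly interest)): balance=$816.00 total_interest=$16.00
After 3 (withdraw($300)): balance=$516.00 total_interest=$16.00
After 4 (year_end (apply 10% annual interest)): balance=$567.60 total_interest=$67.60
After 5 (withdraw($100)): balance=$467.60 total_interest=$67.60
After 6 (deposit($50)): balance=$517.60 total_interest=$67.60
After 7 (month_end (apply 2% monthly interest)): balance=$527.95 total_interest=$77.95

Answer: 527.95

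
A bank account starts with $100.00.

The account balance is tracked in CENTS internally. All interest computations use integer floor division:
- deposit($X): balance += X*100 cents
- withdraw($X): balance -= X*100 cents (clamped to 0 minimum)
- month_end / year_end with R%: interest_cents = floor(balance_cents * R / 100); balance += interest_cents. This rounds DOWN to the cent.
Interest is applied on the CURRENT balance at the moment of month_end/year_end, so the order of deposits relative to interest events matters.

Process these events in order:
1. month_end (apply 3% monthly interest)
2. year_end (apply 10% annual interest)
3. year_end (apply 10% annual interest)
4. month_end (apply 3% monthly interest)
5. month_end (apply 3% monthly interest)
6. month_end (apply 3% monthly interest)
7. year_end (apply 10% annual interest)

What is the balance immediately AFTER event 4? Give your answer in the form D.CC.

Answer: 128.36

Derivation:
After 1 (month_end (apply 3% monthly interest)): balance=$103.00 total_interest=$3.00
After 2 (year_end (apply 10% annual interest)): balance=$113.30 total_interest=$13.30
After 3 (year_end (apply 10% annual interest)): balance=$124.63 total_interest=$24.63
After 4 (month_end (apply 3% monthly interest)): balance=$128.36 total_interest=$28.36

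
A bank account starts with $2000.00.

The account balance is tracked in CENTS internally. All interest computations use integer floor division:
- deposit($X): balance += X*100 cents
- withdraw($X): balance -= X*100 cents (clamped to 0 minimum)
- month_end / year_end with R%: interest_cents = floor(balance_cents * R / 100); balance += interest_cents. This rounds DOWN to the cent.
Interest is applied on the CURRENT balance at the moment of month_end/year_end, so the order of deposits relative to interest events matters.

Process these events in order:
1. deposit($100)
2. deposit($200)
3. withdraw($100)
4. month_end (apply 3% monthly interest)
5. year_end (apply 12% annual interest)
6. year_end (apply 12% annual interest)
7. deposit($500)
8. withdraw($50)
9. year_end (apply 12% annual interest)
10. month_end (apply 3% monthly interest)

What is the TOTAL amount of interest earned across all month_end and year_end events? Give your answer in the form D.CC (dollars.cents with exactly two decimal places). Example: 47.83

Answer: 1148.18

Derivation:
After 1 (deposit($100)): balance=$2100.00 total_interest=$0.00
After 2 (deposit($200)): balance=$2300.00 total_interest=$0.00
After 3 (withdraw($100)): balance=$2200.00 total_interest=$0.00
After 4 (month_end (apply 3% monthly interest)): balance=$2266.00 total_interest=$66.00
After 5 (year_end (apply 12% annual interest)): balance=$2537.92 total_interest=$337.92
After 6 (year_end (apply 12% annual interest)): balance=$2842.47 total_interest=$642.47
After 7 (deposit($500)): balance=$3342.47 total_interest=$642.47
After 8 (withdraw($50)): balance=$3292.47 total_interest=$642.47
After 9 (year_end (apply 12% annual interest)): balance=$3687.56 total_interest=$1037.56
After 10 (month_end (apply 3% monthly interest)): balance=$3798.18 total_interest=$1148.18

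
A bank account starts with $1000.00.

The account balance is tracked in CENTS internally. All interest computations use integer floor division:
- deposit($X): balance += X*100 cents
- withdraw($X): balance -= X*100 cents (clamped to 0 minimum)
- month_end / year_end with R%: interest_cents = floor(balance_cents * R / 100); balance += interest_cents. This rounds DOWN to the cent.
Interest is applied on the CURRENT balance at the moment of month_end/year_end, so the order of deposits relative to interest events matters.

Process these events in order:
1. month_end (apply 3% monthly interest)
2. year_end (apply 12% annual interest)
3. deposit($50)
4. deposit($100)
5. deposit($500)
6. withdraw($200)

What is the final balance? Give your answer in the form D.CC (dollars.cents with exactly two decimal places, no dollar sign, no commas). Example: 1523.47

Answer: 1603.60

Derivation:
After 1 (month_end (apply 3% monthly interest)): balance=$1030.00 total_interest=$30.00
After 2 (year_end (apply 12% annual interest)): balance=$1153.60 total_interest=$153.60
After 3 (deposit($50)): balance=$1203.60 total_interest=$153.60
After 4 (deposit($100)): balance=$1303.60 total_interest=$153.60
After 5 (deposit($500)): balance=$1803.60 total_interest=$153.60
After 6 (withdraw($200)): balance=$1603.60 total_interest=$153.60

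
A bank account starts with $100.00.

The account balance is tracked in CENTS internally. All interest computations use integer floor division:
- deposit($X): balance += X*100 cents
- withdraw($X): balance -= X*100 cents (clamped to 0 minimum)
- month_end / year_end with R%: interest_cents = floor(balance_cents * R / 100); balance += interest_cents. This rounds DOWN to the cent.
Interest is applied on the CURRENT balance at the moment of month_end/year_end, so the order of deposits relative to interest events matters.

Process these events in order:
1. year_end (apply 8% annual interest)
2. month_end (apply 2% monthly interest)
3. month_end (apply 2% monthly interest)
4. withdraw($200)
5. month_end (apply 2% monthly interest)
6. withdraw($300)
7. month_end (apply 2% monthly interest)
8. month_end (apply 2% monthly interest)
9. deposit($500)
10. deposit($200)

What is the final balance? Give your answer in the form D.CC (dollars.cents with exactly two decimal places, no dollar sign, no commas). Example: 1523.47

After 1 (year_end (apply 8% annual interest)): balance=$108.00 total_interest=$8.00
After 2 (month_end (apply 2% monthly interest)): balance=$110.16 total_interest=$10.16
After 3 (month_end (apply 2% monthly interest)): balance=$112.36 total_interest=$12.36
After 4 (withdraw($200)): balance=$0.00 total_interest=$12.36
After 5 (month_end (apply 2% monthly interest)): balance=$0.00 total_interest=$12.36
After 6 (withdraw($300)): balance=$0.00 total_interest=$12.36
After 7 (month_end (apply 2% monthly interest)): balance=$0.00 total_interest=$12.36
After 8 (month_end (apply 2% monthly interest)): balance=$0.00 total_interest=$12.36
After 9 (deposit($500)): balance=$500.00 total_interest=$12.36
After 10 (deposit($200)): balance=$700.00 total_interest=$12.36

Answer: 700.00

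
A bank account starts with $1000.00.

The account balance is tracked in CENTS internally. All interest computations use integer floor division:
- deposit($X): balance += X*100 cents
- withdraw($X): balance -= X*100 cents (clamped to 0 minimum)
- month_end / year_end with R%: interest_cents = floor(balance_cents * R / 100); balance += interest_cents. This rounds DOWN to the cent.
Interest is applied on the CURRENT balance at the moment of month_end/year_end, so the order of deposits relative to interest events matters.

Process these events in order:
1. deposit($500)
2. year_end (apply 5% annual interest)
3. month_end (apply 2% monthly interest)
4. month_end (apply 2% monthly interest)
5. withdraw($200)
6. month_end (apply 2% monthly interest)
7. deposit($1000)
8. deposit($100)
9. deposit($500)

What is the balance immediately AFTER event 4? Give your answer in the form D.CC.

After 1 (deposit($500)): balance=$1500.00 total_interest=$0.00
After 2 (year_end (apply 5% annual interest)): balance=$1575.00 total_interest=$75.00
After 3 (month_end (apply 2% monthly interest)): balance=$1606.50 total_interest=$106.50
After 4 (month_end (apply 2% monthly interest)): balance=$1638.63 total_interest=$138.63

Answer: 1638.63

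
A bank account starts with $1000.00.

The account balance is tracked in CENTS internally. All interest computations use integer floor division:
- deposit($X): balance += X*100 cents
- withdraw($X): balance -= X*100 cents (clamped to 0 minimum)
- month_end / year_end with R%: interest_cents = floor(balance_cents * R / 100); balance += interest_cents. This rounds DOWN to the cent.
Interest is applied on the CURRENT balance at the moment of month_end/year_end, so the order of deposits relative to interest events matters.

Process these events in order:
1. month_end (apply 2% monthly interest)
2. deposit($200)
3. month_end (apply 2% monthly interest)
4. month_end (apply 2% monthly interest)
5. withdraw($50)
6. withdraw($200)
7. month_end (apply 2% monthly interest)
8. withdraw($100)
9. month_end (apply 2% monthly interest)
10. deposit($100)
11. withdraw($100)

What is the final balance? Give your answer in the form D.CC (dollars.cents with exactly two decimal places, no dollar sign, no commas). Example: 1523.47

After 1 (month_end (apply 2% monthly interest)): balance=$1020.00 total_interest=$20.00
After 2 (deposit($200)): balance=$1220.00 total_interest=$20.00
After 3 (month_end (apply 2% monthly interest)): balance=$1244.40 total_interest=$44.40
After 4 (month_end (apply 2% monthly interest)): balance=$1269.28 total_interest=$69.28
After 5 (withdraw($50)): balance=$1219.28 total_interest=$69.28
After 6 (withdraw($200)): balance=$1019.28 total_interest=$69.28
After 7 (month_end (apply 2% monthly interest)): balance=$1039.66 total_interest=$89.66
After 8 (withdraw($100)): balance=$939.66 total_interest=$89.66
After 9 (month_end (apply 2% monthly interest)): balance=$958.45 total_interest=$108.45
After 10 (deposit($100)): balance=$1058.45 total_interest=$108.45
After 11 (withdraw($100)): balance=$958.45 total_interest=$108.45

Answer: 958.45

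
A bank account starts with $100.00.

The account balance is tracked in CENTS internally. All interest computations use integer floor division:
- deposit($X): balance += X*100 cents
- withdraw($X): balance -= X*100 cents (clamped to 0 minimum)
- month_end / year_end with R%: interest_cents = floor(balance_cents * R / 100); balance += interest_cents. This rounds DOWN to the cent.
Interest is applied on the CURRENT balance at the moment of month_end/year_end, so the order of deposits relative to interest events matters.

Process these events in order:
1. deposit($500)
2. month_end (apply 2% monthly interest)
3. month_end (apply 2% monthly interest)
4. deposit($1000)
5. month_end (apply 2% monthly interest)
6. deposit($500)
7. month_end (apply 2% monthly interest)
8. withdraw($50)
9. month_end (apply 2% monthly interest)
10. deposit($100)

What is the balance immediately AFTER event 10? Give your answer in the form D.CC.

After 1 (deposit($500)): balance=$600.00 total_interest=$0.00
After 2 (month_end (apply 2% monthly interest)): balance=$612.00 total_interest=$12.00
After 3 (month_end (apply 2% monthly interest)): balance=$624.24 total_interest=$24.24
After 4 (deposit($1000)): balance=$1624.24 total_interest=$24.24
After 5 (month_end (apply 2% monthly interest)): balance=$1656.72 total_interest=$56.72
After 6 (deposit($500)): balance=$2156.72 total_interest=$56.72
After 7 (month_end (apply 2% monthly interest)): balance=$2199.85 total_interest=$99.85
After 8 (withdraw($50)): balance=$2149.85 total_interest=$99.85
After 9 (month_end (apply 2% monthly interest)): balance=$2192.84 total_interest=$142.84
After 10 (deposit($100)): balance=$2292.84 total_interest=$142.84

Answer: 2292.84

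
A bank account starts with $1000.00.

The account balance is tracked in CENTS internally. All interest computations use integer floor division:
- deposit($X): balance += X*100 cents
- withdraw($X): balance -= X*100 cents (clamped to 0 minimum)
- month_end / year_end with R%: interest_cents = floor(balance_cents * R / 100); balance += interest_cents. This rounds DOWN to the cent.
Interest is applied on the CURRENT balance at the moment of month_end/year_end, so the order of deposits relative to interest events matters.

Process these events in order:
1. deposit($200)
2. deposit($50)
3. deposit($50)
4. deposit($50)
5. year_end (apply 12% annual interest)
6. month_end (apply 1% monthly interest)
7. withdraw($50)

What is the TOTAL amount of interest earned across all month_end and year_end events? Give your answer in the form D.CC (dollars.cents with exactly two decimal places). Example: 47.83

After 1 (deposit($200)): balance=$1200.00 total_interest=$0.00
After 2 (deposit($50)): balance=$1250.00 total_interest=$0.00
After 3 (deposit($50)): balance=$1300.00 total_interest=$0.00
After 4 (deposit($50)): balance=$1350.00 total_interest=$0.00
After 5 (year_end (apply 12% annual interest)): balance=$1512.00 total_interest=$162.00
After 6 (month_end (apply 1% monthly interest)): balance=$1527.12 total_interest=$177.12
After 7 (withdraw($50)): balance=$1477.12 total_interest=$177.12

Answer: 177.12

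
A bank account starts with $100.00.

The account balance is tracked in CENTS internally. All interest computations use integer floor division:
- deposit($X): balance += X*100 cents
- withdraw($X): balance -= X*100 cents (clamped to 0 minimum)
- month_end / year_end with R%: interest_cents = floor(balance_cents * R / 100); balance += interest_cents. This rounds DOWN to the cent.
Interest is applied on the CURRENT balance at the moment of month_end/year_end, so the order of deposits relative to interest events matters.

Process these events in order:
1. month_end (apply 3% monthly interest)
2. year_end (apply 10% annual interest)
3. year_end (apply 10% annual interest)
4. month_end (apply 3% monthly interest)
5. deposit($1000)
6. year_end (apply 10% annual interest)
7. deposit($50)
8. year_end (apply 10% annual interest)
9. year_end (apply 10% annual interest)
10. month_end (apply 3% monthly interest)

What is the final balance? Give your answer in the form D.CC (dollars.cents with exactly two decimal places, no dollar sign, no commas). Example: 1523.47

Answer: 1609.19

Derivation:
After 1 (month_end (apply 3% monthly interest)): balance=$103.00 total_interest=$3.00
After 2 (year_end (apply 10% annual interest)): balance=$113.30 total_interest=$13.30
After 3 (year_end (apply 10% annual interest)): balance=$124.63 total_interest=$24.63
After 4 (month_end (apply 3% monthly interest)): balance=$128.36 total_interest=$28.36
After 5 (deposit($1000)): balance=$1128.36 total_interest=$28.36
After 6 (year_end (apply 10% annual interest)): balance=$1241.19 total_interest=$141.19
After 7 (deposit($50)): balance=$1291.19 total_interest=$141.19
After 8 (year_end (apply 10% annual interest)): balance=$1420.30 total_interest=$270.30
After 9 (year_end (apply 10% annual interest)): balance=$1562.33 total_interest=$412.33
After 10 (month_end (apply 3% monthly interest)): balance=$1609.19 total_interest=$459.19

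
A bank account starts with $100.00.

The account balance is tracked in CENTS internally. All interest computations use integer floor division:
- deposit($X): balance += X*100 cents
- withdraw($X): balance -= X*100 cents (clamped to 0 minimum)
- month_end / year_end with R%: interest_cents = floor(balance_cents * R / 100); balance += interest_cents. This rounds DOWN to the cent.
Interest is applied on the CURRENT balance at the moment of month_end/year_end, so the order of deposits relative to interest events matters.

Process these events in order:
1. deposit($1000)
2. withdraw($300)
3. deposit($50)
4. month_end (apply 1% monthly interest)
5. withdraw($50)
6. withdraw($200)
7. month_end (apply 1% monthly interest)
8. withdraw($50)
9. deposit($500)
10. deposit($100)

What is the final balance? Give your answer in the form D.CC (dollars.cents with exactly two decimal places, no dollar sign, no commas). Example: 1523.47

After 1 (deposit($1000)): balance=$1100.00 total_interest=$0.00
After 2 (withdraw($300)): balance=$800.00 total_interest=$0.00
After 3 (deposit($50)): balance=$850.00 total_interest=$0.00
After 4 (month_end (apply 1% monthly interest)): balance=$858.50 total_interest=$8.50
After 5 (withdraw($50)): balance=$808.50 total_interest=$8.50
After 6 (withdraw($200)): balance=$608.50 total_interest=$8.50
After 7 (month_end (apply 1% monthly interest)): balance=$614.58 total_interest=$14.58
After 8 (withdraw($50)): balance=$564.58 total_interest=$14.58
After 9 (deposit($500)): balance=$1064.58 total_interest=$14.58
After 10 (deposit($100)): balance=$1164.58 total_interest=$14.58

Answer: 1164.58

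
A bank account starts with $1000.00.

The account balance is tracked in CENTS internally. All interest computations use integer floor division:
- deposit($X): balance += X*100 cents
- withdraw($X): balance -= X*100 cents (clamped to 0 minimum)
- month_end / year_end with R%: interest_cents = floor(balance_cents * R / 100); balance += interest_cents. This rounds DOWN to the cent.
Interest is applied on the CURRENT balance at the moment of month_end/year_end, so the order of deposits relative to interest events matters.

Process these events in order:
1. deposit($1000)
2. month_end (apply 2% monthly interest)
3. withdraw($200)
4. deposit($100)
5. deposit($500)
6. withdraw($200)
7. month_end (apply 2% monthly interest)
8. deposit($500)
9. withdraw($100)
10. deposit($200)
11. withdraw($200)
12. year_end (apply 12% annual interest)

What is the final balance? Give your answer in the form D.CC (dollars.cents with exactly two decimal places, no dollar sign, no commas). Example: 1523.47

After 1 (deposit($1000)): balance=$2000.00 total_interest=$0.00
After 2 (month_end (apply 2% monthly interest)): balance=$2040.00 total_interest=$40.00
After 3 (withdraw($200)): balance=$1840.00 total_interest=$40.00
After 4 (deposit($100)): balance=$1940.00 total_interest=$40.00
After 5 (deposit($500)): balance=$2440.00 total_interest=$40.00
After 6 (withdraw($200)): balance=$2240.00 total_interest=$40.00
After 7 (month_end (apply 2% monthly interest)): balance=$2284.80 total_interest=$84.80
After 8 (deposit($500)): balance=$2784.80 total_interest=$84.80
After 9 (withdraw($100)): balance=$2684.80 total_interest=$84.80
After 10 (deposit($200)): balance=$2884.80 total_interest=$84.80
After 11 (withdraw($200)): balance=$2684.80 total_interest=$84.80
After 12 (year_end (apply 12% annual interest)): balance=$3006.97 total_interest=$406.97

Answer: 3006.97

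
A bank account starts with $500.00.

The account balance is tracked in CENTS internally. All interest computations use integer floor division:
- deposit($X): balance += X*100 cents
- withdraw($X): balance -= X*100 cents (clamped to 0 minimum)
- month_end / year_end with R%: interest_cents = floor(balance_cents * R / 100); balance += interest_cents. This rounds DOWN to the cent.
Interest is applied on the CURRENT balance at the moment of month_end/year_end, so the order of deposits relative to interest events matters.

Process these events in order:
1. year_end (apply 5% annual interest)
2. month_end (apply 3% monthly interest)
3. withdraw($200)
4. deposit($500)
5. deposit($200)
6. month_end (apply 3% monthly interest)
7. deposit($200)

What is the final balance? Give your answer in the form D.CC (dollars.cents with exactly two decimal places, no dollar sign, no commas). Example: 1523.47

Answer: 1271.97

Derivation:
After 1 (year_end (apply 5% annual interest)): balance=$525.00 total_interest=$25.00
After 2 (month_end (apply 3% monthly interest)): balance=$540.75 total_interest=$40.75
After 3 (withdraw($200)): balance=$340.75 total_interest=$40.75
After 4 (deposit($500)): balance=$840.75 total_interest=$40.75
After 5 (deposit($200)): balance=$1040.75 total_interest=$40.75
After 6 (month_end (apply 3% monthly interest)): balance=$1071.97 total_interest=$71.97
After 7 (deposit($200)): balance=$1271.97 total_interest=$71.97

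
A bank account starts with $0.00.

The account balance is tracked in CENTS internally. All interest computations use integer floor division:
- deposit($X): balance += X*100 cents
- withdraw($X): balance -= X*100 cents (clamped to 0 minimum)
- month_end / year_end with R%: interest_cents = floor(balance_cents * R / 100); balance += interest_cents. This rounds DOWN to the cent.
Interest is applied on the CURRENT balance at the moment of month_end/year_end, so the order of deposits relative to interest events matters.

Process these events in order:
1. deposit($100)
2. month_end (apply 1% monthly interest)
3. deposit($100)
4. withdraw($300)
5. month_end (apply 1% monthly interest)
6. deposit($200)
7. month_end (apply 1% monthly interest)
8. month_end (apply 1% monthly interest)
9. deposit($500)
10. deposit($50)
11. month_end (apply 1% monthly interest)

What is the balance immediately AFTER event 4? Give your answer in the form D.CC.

Answer: 0.00

Derivation:
After 1 (deposit($100)): balance=$100.00 total_interest=$0.00
After 2 (month_end (apply 1% monthly interest)): balance=$101.00 total_interest=$1.00
After 3 (deposit($100)): balance=$201.00 total_interest=$1.00
After 4 (withdraw($300)): balance=$0.00 total_interest=$1.00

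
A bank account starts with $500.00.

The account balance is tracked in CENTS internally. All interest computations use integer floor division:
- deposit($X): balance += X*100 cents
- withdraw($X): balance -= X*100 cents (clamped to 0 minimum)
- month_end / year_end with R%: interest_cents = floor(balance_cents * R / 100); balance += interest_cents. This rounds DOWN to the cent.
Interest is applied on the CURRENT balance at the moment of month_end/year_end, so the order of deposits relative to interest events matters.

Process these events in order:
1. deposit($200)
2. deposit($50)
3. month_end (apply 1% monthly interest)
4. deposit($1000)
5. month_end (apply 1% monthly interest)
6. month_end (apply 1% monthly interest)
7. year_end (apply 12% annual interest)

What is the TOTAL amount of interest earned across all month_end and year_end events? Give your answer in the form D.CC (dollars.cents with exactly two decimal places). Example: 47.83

Answer: 257.95

Derivation:
After 1 (deposit($200)): balance=$700.00 total_interest=$0.00
After 2 (deposit($50)): balance=$750.00 total_interest=$0.00
After 3 (month_end (apply 1% monthly interest)): balance=$757.50 total_interest=$7.50
After 4 (deposit($1000)): balance=$1757.50 total_interest=$7.50
After 5 (month_end (apply 1% monthly interest)): balance=$1775.07 total_interest=$25.07
After 6 (month_end (apply 1% monthly interest)): balance=$1792.82 total_interest=$42.82
After 7 (year_end (apply 12% annual interest)): balance=$2007.95 total_interest=$257.95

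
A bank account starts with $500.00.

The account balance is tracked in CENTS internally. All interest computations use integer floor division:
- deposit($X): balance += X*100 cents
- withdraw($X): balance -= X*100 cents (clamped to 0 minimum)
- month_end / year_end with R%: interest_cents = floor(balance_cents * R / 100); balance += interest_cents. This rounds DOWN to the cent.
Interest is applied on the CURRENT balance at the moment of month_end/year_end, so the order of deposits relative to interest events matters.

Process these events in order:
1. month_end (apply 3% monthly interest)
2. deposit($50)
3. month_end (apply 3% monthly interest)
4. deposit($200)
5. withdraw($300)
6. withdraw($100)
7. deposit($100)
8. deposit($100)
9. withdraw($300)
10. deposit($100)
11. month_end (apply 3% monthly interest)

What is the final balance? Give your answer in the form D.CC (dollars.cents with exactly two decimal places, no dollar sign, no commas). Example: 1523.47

Answer: 393.40

Derivation:
After 1 (month_end (apply 3% monthly interest)): balance=$515.00 total_interest=$15.00
After 2 (deposit($50)): balance=$565.00 total_interest=$15.00
After 3 (month_end (apply 3% monthly interest)): balance=$581.95 total_interest=$31.95
After 4 (deposit($200)): balance=$781.95 total_interest=$31.95
After 5 (withdraw($300)): balance=$481.95 total_interest=$31.95
After 6 (withdraw($100)): balance=$381.95 total_interest=$31.95
After 7 (deposit($100)): balance=$481.95 total_interest=$31.95
After 8 (deposit($100)): balance=$581.95 total_interest=$31.95
After 9 (withdraw($300)): balance=$281.95 total_interest=$31.95
After 10 (deposit($100)): balance=$381.95 total_interest=$31.95
After 11 (month_end (apply 3% monthly interest)): balance=$393.40 total_interest=$43.40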